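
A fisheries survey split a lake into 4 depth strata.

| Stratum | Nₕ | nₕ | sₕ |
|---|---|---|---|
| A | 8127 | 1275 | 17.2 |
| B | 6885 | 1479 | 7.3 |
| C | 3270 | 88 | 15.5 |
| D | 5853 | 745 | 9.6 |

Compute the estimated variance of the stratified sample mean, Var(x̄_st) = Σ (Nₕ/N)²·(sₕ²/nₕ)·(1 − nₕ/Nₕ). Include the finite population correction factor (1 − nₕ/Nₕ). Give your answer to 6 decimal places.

0.079601

N = 24135; Wₕ = Nₕ/N.
stratum A: (8127/24135)²·17.2²/1275·(1 − 1275/8127) = 0.022181950
stratum B: (6885/24135)²·7.3²/1479·(1 − 1479/6885) = 0.002302305
stratum C: (3270/24135)²·15.5²/88·(1 − 88/3270) = 0.048767899
stratum D: (5853/24135)²·9.6²/745·(1 − 745/5853) = 0.006349229
Sum = 0.079601383 → 0.079601.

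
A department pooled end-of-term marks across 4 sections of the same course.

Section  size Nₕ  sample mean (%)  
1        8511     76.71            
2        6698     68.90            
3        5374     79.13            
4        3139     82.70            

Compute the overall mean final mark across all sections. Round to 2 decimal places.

N = 8511 + 6698 + 5374 + 3139 = 23722.
The stratified mean weights each stratum mean by its population share Nₕ/N.
Σ Nₕx̄ₕ = 8511·76.71 + 6698·68.90 + 5374·79.13 + 3139·82.70 = 652878.81 + 461492.2 + 425244.62 + 259595.3 = 1799210.93.
Divide by N: 1799210.93 / 23722 = 75.8457... → 75.85.

75.85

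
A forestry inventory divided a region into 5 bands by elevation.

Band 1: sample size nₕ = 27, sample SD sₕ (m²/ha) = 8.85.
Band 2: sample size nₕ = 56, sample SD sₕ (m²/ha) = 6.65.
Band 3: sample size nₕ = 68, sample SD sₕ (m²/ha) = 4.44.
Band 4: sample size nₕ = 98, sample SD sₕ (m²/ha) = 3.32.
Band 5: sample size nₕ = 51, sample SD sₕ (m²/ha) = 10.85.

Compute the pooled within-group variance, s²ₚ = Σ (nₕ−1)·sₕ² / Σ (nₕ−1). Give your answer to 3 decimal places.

Degrees of freedom: 26 + 55 + 67 + 97 + 50 = 295.
Σ(nₕ−1)sₕ² = 26·78.3225 + 55·44.2225 + 67·19.7136 + 97·11.0224 + 50·117.7225 = 12744.7315.
s²ₚ = 12744.7315 / 295 = 43.20248... → 43.202.

43.202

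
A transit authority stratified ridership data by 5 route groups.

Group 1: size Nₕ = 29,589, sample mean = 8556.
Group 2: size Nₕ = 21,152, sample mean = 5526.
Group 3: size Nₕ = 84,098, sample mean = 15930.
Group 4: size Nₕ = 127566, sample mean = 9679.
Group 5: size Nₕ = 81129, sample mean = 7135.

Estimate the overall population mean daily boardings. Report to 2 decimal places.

x̄_st = (Σ Nₕx̄ₕ) / (Σ Nₕ) = (29589·8556 + 21152·5526 + 84098·15930 + 127566·9679 + 81129·7135) / 343534
= 3523297305 / 343534 = 10256.0367... → 10256.04.

10256.04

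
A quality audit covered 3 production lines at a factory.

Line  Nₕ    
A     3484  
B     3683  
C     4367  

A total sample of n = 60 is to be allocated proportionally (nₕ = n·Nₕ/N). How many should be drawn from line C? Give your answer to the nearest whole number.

N = 3484 + 3683 + 4367 = 11534.
n_C = 60·4367/11534 = 22.717... → 23.

23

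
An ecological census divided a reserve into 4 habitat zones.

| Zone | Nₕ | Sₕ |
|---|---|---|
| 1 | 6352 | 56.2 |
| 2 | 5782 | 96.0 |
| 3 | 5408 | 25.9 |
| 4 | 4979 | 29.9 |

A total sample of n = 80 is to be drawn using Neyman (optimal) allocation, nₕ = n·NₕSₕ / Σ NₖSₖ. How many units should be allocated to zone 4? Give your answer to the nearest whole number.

10

Σ NₕSₕ = 6352·56.2 + 5782·96.0 + 5408·25.9 + 4979·29.9 = 1200993.7.
Share for 4: 148872.1/1200993.7 = 0.12396.
n_4 = 80 × 0.12396 = 9.917... → 10.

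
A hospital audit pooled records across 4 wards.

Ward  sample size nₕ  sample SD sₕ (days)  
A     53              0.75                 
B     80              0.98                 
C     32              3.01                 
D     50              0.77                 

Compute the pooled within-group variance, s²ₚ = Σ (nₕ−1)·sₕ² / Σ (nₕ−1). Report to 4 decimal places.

1.9670

Degrees of freedom: 52 + 79 + 31 + 49 = 211.
Σ(nₕ−1)sₕ² = 52·0.5625 + 79·0.9604 + 31·9.0601 + 49·0.5929 = 415.0368.
s²ₚ = 415.0368 / 211 = 1.966999... → 1.9670.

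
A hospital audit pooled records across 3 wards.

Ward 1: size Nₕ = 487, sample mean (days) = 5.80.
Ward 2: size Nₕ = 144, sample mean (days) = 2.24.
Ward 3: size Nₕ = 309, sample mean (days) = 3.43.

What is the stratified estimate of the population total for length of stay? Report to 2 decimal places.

Population total = Σ Nₕ·x̄ₕ (each stratum's size times its mean).
487·5.80 + 144·2.24 + 309·3.43 = 2824.6 + 322.56 + 1059.87 = 4207.03.

4207.03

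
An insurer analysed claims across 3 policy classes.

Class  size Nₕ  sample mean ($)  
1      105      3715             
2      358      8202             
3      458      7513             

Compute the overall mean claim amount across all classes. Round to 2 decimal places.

7347.82

N = 105 + 358 + 458 = 921.
Overall mean = Σ (Nₕ/N)·x̄ₕ — weight by population share, not a simple average.
Σ Nₕx̄ₕ = 105·3715 + 358·8202 + 458·7513 = 390075 + 2936316 + 3440954 = 6767345.
Divide by N: 6767345 / 921 = 7347.8230... → 7347.82.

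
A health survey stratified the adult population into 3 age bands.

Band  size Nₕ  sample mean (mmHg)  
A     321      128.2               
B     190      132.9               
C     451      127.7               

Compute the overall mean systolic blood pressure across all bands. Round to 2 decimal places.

128.89

N = 962; weights Wₕ = Nₕ/N = (0.3337, 0.1975, 0.4688).
x̄_st = Σ Wₕ·x̄ₕ = 0.3337·128.2 + 0.1975·132.9 + 0.4688·127.7 ≈ 128.8939...
→ 128.89.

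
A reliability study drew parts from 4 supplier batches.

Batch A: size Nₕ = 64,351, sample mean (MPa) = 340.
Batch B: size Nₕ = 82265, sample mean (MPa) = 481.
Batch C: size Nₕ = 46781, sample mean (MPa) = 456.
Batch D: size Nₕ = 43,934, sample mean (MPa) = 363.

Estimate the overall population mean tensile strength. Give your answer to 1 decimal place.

x̄_st = (Σ Nₕx̄ₕ) / (Σ Nₕ) = (64351·340 + 82265·481 + 46781·456 + 43934·363) / 237331
= 98728983 / 237331 = 415.997... → 416.0.

416.0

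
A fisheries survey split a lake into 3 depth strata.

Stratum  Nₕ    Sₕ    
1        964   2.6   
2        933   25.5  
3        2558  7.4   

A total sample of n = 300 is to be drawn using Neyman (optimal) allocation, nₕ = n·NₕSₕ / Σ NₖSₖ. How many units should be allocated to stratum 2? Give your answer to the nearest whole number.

Σ NₕSₕ = 964·2.6 + 933·25.5 + 2558·7.4 = 45227.1.
Share for 2: 23791.5/45227.1 = 0.52605.
n_2 = 300 × 0.52605 = 157.814... → 158.

158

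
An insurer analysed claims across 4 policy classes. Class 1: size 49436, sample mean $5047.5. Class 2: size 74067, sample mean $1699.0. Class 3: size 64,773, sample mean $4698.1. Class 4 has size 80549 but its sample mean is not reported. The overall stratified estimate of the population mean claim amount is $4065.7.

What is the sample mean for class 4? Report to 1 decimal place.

Σ Nₕx̄ₕ = N·μ, so 80549·x̄_4 = 268825·4065.7 − (49436·5047.5 + 74067·1699.0 + 64773·4698.1).
= 1092961802.5 − 679678074.3 = 413283728.2.
x̄_4 = 413283728.2 / 80549 = 5130.836... → 5130.8.

5130.8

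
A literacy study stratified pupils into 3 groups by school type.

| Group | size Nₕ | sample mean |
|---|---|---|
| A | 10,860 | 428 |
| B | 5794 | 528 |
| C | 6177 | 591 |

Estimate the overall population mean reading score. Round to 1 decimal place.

N = 10860 + 5794 + 6177 = 22831.
Weight each subgroup mean by Nₕ/N and sum.
Σ Nₕx̄ₕ = 10860·428 + 5794·528 + 6177·591 = 4648080 + 3059232 + 3650607 = 11357919.
Divide by N: 11357919 / 22831 = 497.478... → 497.5.

497.5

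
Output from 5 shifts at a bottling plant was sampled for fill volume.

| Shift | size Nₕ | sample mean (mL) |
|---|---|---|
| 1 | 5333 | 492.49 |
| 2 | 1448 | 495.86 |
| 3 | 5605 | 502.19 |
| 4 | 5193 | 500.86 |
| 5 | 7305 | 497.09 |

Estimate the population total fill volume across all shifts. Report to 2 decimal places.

Estimate total by summing Nₕ·x̄ₕ over strata.
5333·492.49 + 1448·495.86 + 5605·502.19 + 5193·500.86 + 7305·497.09 = 2626449.17 + 718005.28 + 2814774.95 + 2600965.98 + 3631242.45 = 12391437.83.

12391437.83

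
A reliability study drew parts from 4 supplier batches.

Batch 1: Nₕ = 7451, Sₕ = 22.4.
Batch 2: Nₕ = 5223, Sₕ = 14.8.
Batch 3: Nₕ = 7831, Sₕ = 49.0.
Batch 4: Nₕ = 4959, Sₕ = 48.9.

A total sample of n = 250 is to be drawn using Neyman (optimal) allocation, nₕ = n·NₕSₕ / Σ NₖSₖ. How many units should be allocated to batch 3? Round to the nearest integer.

110

1: NₕSₕ = 7451·22.4 = 166902.4
2: NₕSₕ = 5223·14.8 = 77300.4
3: NₕSₕ = 7831·49.0 = 383719
4: NₕSₕ = 4959·48.9 = 242495.1
Σ NₕSₕ = 870416.9.
n_3 = 250·383719/870416.9 = 110.211... → 110.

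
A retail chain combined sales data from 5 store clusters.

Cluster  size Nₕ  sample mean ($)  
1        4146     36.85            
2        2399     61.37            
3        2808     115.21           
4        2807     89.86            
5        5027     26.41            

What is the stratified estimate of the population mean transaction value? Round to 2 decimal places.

N = 4146 + 2399 + 2808 + 2807 + 5027 = 17187.
The stratified mean weights each stratum mean by its population share Nₕ/N.
Σ Nₕx̄ₕ = 4146·36.85 + 2399·61.37 + 2808·115.21 + 2807·89.86 + 5027·26.41 = 152780.1 + 147226.63 + 323509.68 + 252237.02 + 132763.07 = 1008516.5.
Divide by N: 1008516.5 / 17187 = 58.6790... → 58.68.

58.68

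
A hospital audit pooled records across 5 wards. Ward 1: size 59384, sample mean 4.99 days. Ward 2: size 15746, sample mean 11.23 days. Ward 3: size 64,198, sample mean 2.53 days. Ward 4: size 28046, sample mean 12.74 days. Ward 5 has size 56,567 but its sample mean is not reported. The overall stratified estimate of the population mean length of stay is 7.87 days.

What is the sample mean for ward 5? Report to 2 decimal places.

13.60

N = 59384 + 15746 + 64198 + 28046 + 56567 = 223941.
Overall total = μ·N = 7.87·223941 = 1762415.67.
Subtract the known strata: 59384·4.99 + 15746·11.23 + 64198·2.53 + 28046·12.74 = 992880.72.
Remaining total for ward 5: 1762415.67 − 992880.72 = 769534.95.
Divide by its size: 769534.95 / 56567 = 13.6040... → 13.60.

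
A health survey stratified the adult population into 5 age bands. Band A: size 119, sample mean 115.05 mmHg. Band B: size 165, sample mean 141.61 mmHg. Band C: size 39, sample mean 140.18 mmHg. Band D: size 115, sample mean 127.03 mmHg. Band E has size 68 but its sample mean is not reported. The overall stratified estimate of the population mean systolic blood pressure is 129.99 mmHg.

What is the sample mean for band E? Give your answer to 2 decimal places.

127.10

N = 119 + 165 + 39 + 115 + 68 = 506.
Overall total = μ·N = 129.99·506 = 65774.94.
Subtract the known strata: 119·115.05 + 165·141.61 + 39·140.18 + 115·127.03 = 57132.07.
Remaining total for band E: 65774.94 − 57132.07 = 8642.87.
Divide by its size: 8642.87 / 68 = 127.1010... → 127.10.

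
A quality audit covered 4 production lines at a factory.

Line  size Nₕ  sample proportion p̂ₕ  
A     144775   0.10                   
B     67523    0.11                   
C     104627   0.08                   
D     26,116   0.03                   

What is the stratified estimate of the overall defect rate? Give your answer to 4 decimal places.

N = 144775 + 67523 + 104627 + 26116 = 343041.
Overall proportion = Σ (Nₕ/N)·p̂ₕ.
Σ Nₕp̂ₕ = 14477.5 + 7427.53 + 8370.16 + 783.48 = 31058.67.
31058.67 / 343041 = 0.090539... → 0.0905.

0.0905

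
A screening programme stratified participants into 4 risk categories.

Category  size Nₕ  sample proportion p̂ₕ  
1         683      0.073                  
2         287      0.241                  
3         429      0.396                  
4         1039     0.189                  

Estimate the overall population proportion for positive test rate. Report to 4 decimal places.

0.1990

Wₕ = Nₕ/N with N = 2438: 0.2801, 0.1177, 0.1760, 0.4262.
p̂_st = 0.2801·0.073 + 0.1177·0.241 + 0.1760·0.396 + 0.4262·0.189 ≈ 0.199049... → 0.1990.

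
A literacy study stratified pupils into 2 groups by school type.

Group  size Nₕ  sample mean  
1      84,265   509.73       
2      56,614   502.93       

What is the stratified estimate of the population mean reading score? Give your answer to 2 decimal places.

507.00

N = 140879; weights Wₕ = Nₕ/N = (0.5981, 0.4019).
x̄_st = Σ Wₕ·x̄ₕ = 0.5981·509.73 + 0.4019·502.93 ≈ 506.9973...
→ 507.00.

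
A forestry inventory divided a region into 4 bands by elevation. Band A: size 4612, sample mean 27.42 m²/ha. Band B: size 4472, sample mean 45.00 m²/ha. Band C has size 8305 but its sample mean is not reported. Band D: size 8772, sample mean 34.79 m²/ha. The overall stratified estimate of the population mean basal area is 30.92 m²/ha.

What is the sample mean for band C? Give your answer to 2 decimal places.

21.19

Σ Nₕx̄ₕ = N·μ, so 8305·x̄_C = 26161·30.92 − (4612·27.42 + 4472·45.00 + 8772·34.79).
= 808898.12 − 632878.92 = 176019.2.
x̄_C = 176019.2 / 8305 = 21.1944... → 21.19.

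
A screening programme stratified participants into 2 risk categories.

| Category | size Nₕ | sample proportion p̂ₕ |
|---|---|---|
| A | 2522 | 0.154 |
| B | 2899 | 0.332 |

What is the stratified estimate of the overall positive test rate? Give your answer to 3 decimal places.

0.249

N = 2522 + 2899 = 5421.
Overall proportion = Σ (Nₕ/N)·p̂ₕ.
Σ Nₕp̂ₕ = 388.388 + 962.468 = 1350.856.
1350.856 / 5421 = 0.24919... → 0.249.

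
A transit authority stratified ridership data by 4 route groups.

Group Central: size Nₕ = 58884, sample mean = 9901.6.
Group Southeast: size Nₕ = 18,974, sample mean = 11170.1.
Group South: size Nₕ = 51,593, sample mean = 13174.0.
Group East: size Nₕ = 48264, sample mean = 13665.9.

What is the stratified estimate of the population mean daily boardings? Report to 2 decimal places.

12009.37

N = 58884 + 18974 + 51593 + 48264 = 177715.
Overall mean = Σ (Nₕ/N)·x̄ₕ — weight by population share, not a simple average.
Σ Nₕx̄ₕ = 58884·9901.6 + 18974·11170.1 + 51593·13174.0 + 48264·13665.9 = 583045814.4 + 211941477.4 + 679686182 + 659570997.6 = 2134244471.4.
Divide by N: 2134244471.4 / 177715 = 12009.3660... → 12009.37.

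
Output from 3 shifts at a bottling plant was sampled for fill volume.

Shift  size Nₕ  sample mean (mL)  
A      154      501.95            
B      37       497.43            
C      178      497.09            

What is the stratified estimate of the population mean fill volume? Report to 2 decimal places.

x̄_st = (Σ Nₕx̄ₕ) / (Σ Nₕ) = (154·501.95 + 37·497.43 + 178·497.09) / 369
= 184187.23 / 369 = 499.1524... → 499.15.

499.15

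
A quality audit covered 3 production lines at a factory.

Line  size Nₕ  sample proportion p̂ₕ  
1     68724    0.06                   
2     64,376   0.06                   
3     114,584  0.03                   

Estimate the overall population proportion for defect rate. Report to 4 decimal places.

N = 68724 + 64376 + 114584 = 247684.
Overall proportion = Σ (Nₕ/N)·p̂ₕ.
Σ Nₕp̂ₕ = 4123.44 + 3862.56 + 3437.52 = 11423.52.
11423.52 / 247684 = 0.046121... → 0.0461.

0.0461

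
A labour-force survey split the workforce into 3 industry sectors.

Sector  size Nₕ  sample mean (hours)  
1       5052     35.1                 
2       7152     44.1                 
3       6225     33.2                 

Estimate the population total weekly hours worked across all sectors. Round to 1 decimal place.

Population total = Σ Nₕ·x̄ₕ (each stratum's size times its mean).
5052·35.1 + 7152·44.1 + 6225·33.2 = 177325.2 + 315403.2 + 206670 = 699398.4.

699398.4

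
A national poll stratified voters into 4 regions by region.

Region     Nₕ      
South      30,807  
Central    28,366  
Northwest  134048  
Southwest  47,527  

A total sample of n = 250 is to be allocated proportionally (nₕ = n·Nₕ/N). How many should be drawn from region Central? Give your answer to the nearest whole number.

29

N = 30807 + 28366 + 134048 + 47527 = 240748.
n_Central = 250·28366/240748 = 29.456... → 29.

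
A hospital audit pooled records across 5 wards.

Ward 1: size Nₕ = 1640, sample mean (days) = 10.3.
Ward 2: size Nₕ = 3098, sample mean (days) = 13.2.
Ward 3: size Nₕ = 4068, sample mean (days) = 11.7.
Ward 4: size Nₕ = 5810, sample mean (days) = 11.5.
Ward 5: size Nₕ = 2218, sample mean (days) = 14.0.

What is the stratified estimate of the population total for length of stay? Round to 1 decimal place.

1: 1640·10.3 = 16892
2: 3098·13.2 = 40893.6
3: 4068·11.7 = 47595.6
4: 5810·11.5 = 66815
5: 2218·14.0 = 31052
τ̂ = Σ Nₕx̄ₕ = 203248.2.

203248.2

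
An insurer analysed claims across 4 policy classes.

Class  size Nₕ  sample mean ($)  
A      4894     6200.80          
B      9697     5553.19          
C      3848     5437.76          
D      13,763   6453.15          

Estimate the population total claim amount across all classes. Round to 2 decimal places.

Population total = Σ Nₕ·x̄ₕ (each stratum's size times its mean).
4894·6200.80 + 9697·5553.19 + 3848·5437.76 + 13763·6453.15 = 30346715.2 + 53849283.43 + 20924500.48 + 88814703.45 = 193935202.56.

193935202.56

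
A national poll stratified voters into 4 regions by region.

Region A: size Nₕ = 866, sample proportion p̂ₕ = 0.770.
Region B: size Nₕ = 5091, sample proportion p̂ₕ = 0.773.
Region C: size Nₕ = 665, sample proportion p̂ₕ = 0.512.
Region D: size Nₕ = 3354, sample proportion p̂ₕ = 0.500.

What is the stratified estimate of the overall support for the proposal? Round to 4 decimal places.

0.6636

Wₕ = Nₕ/N with N = 9976: 0.0868, 0.5103, 0.0667, 0.3362.
p̂_st = 0.0868·0.770 + 0.5103·0.773 + 0.0667·0.512 + 0.3362·0.500 ≈ 0.663557... → 0.6636.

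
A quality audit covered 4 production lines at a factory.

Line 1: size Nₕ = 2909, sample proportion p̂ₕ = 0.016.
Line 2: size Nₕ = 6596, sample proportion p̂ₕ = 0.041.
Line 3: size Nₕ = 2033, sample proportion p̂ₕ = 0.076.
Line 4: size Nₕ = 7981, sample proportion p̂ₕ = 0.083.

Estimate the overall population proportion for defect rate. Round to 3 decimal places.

0.058

N = 2909 + 6596 + 2033 + 7981 = 19519.
Overall proportion = Σ (Nₕ/N)·p̂ₕ.
Σ Nₕp̂ₕ = 46.544 + 270.436 + 154.508 + 662.423 = 1133.911.
1133.911 / 19519 = 0.05809... → 0.058.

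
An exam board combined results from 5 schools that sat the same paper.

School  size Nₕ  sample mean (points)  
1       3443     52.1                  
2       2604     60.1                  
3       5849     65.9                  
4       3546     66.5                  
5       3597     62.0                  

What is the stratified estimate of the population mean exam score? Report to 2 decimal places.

N = 3443 + 2604 + 5849 + 3546 + 3597 = 19039.
Weight each subgroup mean by Nₕ/N and sum.
Σ Nₕx̄ₕ = 3443·52.1 + 2604·60.1 + 5849·65.9 + 3546·66.5 + 3597·62.0 = 179380.3 + 156500.4 + 385449.1 + 235809 + 223014 = 1180152.8.
Divide by N: 1180152.8 / 19039 = 61.9861... → 61.99.

61.99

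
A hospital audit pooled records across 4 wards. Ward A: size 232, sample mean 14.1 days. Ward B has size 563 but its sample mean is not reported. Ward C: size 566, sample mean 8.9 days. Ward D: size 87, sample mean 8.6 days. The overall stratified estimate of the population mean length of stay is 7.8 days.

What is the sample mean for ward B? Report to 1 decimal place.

4.0

Σ Nₕx̄ₕ = N·μ, so 563·x̄_B = 1448·7.8 − (232·14.1 + 566·8.9 + 87·8.6).
= 11294.4 − 9056.8 = 2237.6.
x̄_B = 2237.6 / 563 = 3.974... → 4.0.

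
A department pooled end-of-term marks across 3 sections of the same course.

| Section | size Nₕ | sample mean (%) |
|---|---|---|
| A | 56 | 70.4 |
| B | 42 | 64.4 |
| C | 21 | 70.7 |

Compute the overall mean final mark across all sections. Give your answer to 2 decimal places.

68.34

N = 119; weights Wₕ = Nₕ/N = (0.4706, 0.3529, 0.1765).
x̄_st = Σ Wₕ·x̄ₕ = 0.4706·70.4 + 0.3529·64.4 + 0.1765·70.7 ≈ 68.3353...
→ 68.34.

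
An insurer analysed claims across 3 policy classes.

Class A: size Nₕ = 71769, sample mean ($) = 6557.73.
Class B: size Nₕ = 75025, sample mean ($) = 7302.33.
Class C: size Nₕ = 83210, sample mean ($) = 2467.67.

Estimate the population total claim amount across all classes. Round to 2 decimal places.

Estimate total by summing Nₕ·x̄ₕ over strata.
71769·6557.73 + 75025·7302.33 + 83210·2467.67 = 470641724.37 + 547857308.25 + 205334820.7 = 1223833853.32.

1223833853.32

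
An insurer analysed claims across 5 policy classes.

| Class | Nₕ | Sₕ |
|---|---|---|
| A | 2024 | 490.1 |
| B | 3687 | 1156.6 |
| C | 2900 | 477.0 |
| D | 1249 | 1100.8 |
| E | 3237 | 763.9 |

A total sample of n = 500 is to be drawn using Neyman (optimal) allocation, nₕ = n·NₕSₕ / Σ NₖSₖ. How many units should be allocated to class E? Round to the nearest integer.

A: NₕSₕ = 2024·490.1 = 991962.4
B: NₕSₕ = 3687·1156.6 = 4264384.2
C: NₕSₕ = 2900·477.0 = 1383300
D: NₕSₕ = 1249·1100.8 = 1374899.2
E: NₕSₕ = 3237·763.9 = 2472744.3
Σ NₕSₕ = 10487290.1.
n_E = 500·2472744.3/10487290.1 = 117.892... → 118.

118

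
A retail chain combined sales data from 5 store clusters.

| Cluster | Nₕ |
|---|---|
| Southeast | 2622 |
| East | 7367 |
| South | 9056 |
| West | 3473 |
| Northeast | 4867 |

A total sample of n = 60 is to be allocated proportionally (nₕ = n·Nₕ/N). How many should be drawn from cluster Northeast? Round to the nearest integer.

N = 2622 + 7367 + 9056 + 3473 + 4867 = 27385.
n_Northeast = 60·4867/27385 = 10.664... → 11.

11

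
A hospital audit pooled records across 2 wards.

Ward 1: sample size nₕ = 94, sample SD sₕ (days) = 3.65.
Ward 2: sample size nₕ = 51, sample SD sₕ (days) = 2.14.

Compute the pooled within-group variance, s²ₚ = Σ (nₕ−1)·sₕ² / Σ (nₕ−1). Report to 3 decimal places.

1: (94−1)·3.65² = 93·13.3225 = 1238.9925
2: (51−1)·2.14² = 50·4.5796 = 228.98
Numerator = 1467.9725; denominator = Σ(nₕ−1) = 143.
s²ₚ = 1467.9725/143 = 10.26554... → 10.266.

10.266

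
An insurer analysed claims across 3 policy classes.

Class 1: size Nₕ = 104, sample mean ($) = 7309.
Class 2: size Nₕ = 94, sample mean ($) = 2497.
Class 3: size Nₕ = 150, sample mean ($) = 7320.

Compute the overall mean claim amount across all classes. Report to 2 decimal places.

N = 104 + 94 + 150 = 348.
Weight each subgroup mean by Nₕ/N and sum.
Σ Nₕx̄ₕ = 104·7309 + 94·2497 + 150·7320 = 760136 + 234718 + 1098000 = 2092854.
Divide by N: 2092854 / 348 = 6013.9483... → 6013.95.

6013.95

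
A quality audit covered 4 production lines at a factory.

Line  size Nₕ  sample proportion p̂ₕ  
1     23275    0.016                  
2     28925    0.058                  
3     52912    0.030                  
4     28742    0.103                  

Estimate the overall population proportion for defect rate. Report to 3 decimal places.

N = 23275 + 28925 + 52912 + 28742 = 133854.
Overall proportion = Σ (Nₕ/N)·p̂ₕ.
Σ Nₕp̂ₕ = 372.4 + 1677.65 + 1587.36 + 2960.426 = 6597.836.
6597.836 / 133854 = 0.04929... → 0.049.

0.049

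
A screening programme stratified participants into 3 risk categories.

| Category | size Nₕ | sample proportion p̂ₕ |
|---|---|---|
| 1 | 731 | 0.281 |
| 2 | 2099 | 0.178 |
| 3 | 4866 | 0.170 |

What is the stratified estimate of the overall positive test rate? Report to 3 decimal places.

0.183

Wₕ = Nₕ/N with N = 7696: 0.0950, 0.2727, 0.6323.
p̂_st = 0.0950·0.281 + 0.2727·0.178 + 0.6323·0.170 ≈ 0.18273... → 0.183.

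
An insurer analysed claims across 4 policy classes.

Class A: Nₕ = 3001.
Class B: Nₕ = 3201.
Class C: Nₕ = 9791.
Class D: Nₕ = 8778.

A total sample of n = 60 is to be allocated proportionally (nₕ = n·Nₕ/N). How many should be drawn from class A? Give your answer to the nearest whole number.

Share of class A = 3001/24771 = 0.12115.
Allocate 60 × 0.12115 = 7.269... → 7.

7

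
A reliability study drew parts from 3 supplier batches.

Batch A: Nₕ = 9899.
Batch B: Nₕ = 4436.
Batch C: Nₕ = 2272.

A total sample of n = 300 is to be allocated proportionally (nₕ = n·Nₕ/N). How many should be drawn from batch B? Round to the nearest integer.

N = 9899 + 4436 + 2272 = 16607.
n_B = 300·4436/16607 = 80.135... → 80.

80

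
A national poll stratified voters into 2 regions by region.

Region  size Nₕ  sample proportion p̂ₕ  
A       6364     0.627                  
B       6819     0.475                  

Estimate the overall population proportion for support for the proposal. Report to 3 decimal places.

Wₕ = Nₕ/N with N = 13183: 0.4827, 0.5173.
p̂_st = 0.4827·0.627 + 0.5173·0.475 ≈ 0.54838... → 0.548.

0.548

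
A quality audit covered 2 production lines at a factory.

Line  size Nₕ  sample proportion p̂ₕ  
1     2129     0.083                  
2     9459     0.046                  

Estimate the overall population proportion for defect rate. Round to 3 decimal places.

Wₕ = Nₕ/N with N = 11588: 0.1837, 0.8163.
p̂_st = 0.1837·0.083 + 0.8163·0.046 ≈ 0.05280... → 0.053.

0.053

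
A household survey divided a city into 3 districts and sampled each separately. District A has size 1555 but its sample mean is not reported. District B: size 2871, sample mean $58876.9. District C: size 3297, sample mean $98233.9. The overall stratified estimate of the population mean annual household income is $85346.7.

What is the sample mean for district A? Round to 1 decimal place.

106893.8

N = 1555 + 2871 + 3297 = 7723.
Overall total = μ·N = 85346.7·7723 = 659132564.1.
Subtract the known strata: 2871·58876.9 + 3297·98233.9 = 492912748.2.
Remaining total for district A: 659132564.1 − 492912748.2 = 166219815.9.
Divide by its size: 166219815.9 / 1555 = 106893.772... → 106893.8.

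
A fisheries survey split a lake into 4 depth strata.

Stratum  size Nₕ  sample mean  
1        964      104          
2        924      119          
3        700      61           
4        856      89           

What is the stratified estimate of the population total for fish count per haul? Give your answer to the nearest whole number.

1: 964·104 = 100256
2: 924·119 = 109956
3: 700·61 = 42700
4: 856·89 = 76184
τ̂ = Σ Nₕx̄ₕ = 329096.

329096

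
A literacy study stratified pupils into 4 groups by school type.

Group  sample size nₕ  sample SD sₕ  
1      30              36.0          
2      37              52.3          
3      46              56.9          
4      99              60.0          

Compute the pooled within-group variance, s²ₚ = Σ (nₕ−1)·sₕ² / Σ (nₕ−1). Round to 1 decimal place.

3050.7

Degrees of freedom: 29 + 36 + 45 + 98 = 208.
Σ(nₕ−1)sₕ² = 29·1296 + 36·2735.29 + 45·3237.61 + 98·3600 = 634546.89.
s²ₚ = 634546.89 / 208 = 3050.706... → 3050.7.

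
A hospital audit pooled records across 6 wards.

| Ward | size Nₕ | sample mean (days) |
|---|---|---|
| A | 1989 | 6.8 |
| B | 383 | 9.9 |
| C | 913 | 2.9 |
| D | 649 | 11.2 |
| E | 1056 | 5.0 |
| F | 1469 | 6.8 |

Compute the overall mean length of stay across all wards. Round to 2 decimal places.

N = 6459; weights Wₕ = Nₕ/N = (0.3079, 0.0593, 0.1414, 0.1005, 0.1635, 0.2274).
x̄_st = Σ Wₕ·x̄ₕ = 0.3079·6.8 + 0.0593·9.9 + 0.1414·2.9 + 0.1005·11.2 + 0.1635·5.0 + 0.2274·6.8 ≈ 6.5804...
→ 6.58.

6.58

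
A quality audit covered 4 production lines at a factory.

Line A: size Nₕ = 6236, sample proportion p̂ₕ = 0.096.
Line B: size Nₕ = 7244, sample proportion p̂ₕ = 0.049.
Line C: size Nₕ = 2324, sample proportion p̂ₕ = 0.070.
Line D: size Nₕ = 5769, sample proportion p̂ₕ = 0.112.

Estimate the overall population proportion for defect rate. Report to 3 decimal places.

N = 6236 + 7244 + 2324 + 5769 = 21573.
Overall proportion = Σ (Nₕ/N)·p̂ₕ.
Σ Nₕp̂ₕ = 598.656 + 354.956 + 162.68 + 646.128 = 1762.42.
1762.42 / 21573 = 0.08170... → 0.082.

0.082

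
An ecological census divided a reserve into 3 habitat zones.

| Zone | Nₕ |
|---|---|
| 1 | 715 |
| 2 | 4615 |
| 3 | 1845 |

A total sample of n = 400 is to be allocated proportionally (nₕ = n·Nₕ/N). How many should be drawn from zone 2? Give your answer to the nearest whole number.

257

N = 715 + 4615 + 1845 = 7175.
n_2 = 400·4615/7175 = 257.282... → 257.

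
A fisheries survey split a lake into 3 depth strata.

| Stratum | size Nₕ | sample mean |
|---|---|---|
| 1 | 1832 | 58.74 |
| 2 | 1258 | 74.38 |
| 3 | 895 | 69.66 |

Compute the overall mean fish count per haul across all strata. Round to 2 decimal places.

x̄_st = (Σ Nₕx̄ₕ) / (Σ Nₕ) = (1832·58.74 + 1258·74.38 + 895·69.66) / 3985
= 263527.42 / 3985 = 66.1298... → 66.13.

66.13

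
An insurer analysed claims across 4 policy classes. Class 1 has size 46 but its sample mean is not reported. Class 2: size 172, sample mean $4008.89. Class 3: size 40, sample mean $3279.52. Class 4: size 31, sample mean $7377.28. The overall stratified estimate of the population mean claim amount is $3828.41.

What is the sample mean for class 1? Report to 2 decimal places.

1239.24

Σ Nₕx̄ₕ = N·μ, so 46·x̄_1 = 289·3828.41 − (172·4008.89 + 40·3279.52 + 31·7377.28).
= 1106410.49 − 1049405.56 = 57004.93.
x̄_1 = 57004.93 / 46 = 1239.2376... → 1239.24.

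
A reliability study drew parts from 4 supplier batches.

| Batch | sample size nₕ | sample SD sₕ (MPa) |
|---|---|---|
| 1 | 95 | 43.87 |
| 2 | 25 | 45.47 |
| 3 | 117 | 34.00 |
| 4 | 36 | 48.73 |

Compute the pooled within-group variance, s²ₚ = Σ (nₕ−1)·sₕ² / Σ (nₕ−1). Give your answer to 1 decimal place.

1664.5

1: (95−1)·43.87² = 94·1924.5769 = 180910.2286
2: (25−1)·45.47² = 24·2067.5209 = 49620.5016
3: (117−1)·34.00² = 116·1156 = 134096
4: (36−1)·48.73² = 35·2374.6129 = 83111.4515
Numerator = 447738.1817; denominator = Σ(nₕ−1) = 269.
s²ₚ = 447738.1817/269 = 1664.454... → 1664.5.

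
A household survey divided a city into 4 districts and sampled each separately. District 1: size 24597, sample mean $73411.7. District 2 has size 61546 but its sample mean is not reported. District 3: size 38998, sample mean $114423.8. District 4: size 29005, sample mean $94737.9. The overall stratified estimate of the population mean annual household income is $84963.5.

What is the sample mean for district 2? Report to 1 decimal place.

N = 24597 + 61546 + 38998 + 29005 = 154146.
Overall total = μ·N = 84963.5·154146 = 13096783671.
Subtract the known strata: 24597·73411.7 + 38998·114423.8 + 29005·94737.9 = 9015879726.8.
Remaining total for district 2: 13096783671 − 9015879726.8 = 4080903944.2.
Divide by its size: 4080903944.2 / 61546 = 66306.567... → 66306.6.

66306.6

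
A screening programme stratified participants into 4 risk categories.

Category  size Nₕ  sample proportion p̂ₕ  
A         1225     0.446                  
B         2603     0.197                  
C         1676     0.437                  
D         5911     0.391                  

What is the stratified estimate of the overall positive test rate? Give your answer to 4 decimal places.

0.3594

Wₕ = Nₕ/N with N = 11415: 0.1073, 0.2280, 0.1468, 0.5178.
p̂_st = 0.1073·0.446 + 0.2280·0.197 + 0.1468·0.437 + 0.5178·0.391 ≈ 0.359418... → 0.3594.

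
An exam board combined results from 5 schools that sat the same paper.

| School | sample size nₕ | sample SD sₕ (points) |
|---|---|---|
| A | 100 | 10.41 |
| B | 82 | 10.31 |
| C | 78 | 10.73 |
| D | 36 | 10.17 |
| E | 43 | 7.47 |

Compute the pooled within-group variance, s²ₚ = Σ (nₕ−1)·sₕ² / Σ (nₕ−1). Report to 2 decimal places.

102.30

Degrees of freedom: 99 + 81 + 77 + 35 + 42 = 334.
Σ(nₕ−1)sₕ² = 99·108.3681 + 81·106.2961 + 77·115.1329 + 35·103.4289 + 42·55.8009 = 34167.3086.
s²ₚ = 34167.3086 / 334 = 102.2973... → 102.30.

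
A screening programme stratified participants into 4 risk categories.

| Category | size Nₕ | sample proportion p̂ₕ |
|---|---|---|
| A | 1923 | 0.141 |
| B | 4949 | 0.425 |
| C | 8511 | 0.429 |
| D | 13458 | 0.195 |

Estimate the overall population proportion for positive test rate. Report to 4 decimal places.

N = 1923 + 4949 + 8511 + 13458 = 28841.
Overall proportion = Σ (Nₕ/N)·p̂ₕ.
Σ Nₕp̂ₕ = 271.143 + 2103.325 + 3651.219 + 2624.31 = 8649.997.
8649.997 / 28841 = 0.299920... → 0.2999.

0.2999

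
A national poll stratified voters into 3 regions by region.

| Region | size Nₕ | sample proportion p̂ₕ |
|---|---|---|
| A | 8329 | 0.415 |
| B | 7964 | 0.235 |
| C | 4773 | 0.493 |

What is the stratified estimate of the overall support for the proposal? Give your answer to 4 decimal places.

0.3646

Wₕ = Nₕ/N with N = 21066: 0.3954, 0.3780, 0.2266.
p̂_st = 0.3954·0.415 + 0.3780·0.235 + 0.2266·0.493 ≈ 0.364624... → 0.3646.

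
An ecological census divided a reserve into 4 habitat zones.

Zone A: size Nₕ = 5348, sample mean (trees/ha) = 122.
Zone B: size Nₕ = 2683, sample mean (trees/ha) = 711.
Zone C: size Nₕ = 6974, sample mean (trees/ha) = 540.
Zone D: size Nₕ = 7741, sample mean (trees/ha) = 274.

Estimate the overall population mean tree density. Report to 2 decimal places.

371.36

N = 22746; weights Wₕ = Nₕ/N = (0.2351, 0.1180, 0.3066, 0.3403).
x̄_st = Σ Wₕ·x̄ₕ = 0.2351·122 + 0.1180·711 + 0.3066·540 + 0.3403·274 ≈ 371.3648...
→ 371.36.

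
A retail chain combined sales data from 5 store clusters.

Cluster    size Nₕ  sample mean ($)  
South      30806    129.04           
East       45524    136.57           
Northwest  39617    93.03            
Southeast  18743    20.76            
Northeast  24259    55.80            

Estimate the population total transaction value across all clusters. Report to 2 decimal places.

15620745.31

South: 30806·129.04 = 3975206.24
East: 45524·136.57 = 6217212.68
Northwest: 39617·93.03 = 3685569.51
Southeast: 18743·20.76 = 389104.68
Northeast: 24259·55.80 = 1353652.2
τ̂ = Σ Nₕx̄ₕ = 15620745.31.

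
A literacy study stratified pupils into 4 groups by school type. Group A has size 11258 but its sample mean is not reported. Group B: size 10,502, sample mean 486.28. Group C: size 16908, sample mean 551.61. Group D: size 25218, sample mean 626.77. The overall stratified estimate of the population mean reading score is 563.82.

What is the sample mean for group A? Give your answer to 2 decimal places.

Σ Nₕx̄ₕ = N·μ, so 11258·x̄_A = 63886·563.82 − (10502·486.28 + 16908·551.61 + 25218·626.77).
= 36020204.52 − 30239420.3 = 5780784.22.
x̄_A = 5780784.22 / 11258 = 513.4823... → 513.48.

513.48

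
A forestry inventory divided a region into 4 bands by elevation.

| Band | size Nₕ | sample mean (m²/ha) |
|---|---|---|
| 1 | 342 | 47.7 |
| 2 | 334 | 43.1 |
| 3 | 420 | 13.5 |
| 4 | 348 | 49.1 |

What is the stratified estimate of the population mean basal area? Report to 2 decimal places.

37.03

x̄_st = (Σ Nₕx̄ₕ) / (Σ Nₕ) = (342·47.7 + 334·43.1 + 420·13.5 + 348·49.1) / 1444
= 53465.6 / 1444 = 37.0260... → 37.03.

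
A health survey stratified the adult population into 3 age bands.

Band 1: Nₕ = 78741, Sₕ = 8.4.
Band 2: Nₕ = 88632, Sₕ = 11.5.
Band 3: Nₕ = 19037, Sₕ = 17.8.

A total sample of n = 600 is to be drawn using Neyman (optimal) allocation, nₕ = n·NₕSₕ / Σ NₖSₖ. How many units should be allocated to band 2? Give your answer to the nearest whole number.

303

Σ NₕSₕ = 78741·8.4 + 88632·11.5 + 19037·17.8 = 2019551.
Share for 2: 1019268/2019551 = 0.50470.
n_2 = 600 × 0.50470 = 302.820... → 303.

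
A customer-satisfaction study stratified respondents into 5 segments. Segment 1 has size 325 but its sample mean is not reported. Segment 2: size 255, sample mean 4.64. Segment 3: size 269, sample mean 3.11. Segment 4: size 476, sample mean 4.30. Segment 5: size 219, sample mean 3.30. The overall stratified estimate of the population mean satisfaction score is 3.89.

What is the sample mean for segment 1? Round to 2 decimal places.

3.74

N = 325 + 255 + 269 + 476 + 219 = 1544.
Overall total = μ·N = 3.89·1544 = 6006.16.
Subtract the known strata: 255·4.64 + 269·3.11 + 476·4.30 + 219·3.30 = 4789.29.
Remaining total for segment 1: 6006.16 − 4789.29 = 1216.87.
Divide by its size: 1216.87 / 325 = 3.7442... → 3.74.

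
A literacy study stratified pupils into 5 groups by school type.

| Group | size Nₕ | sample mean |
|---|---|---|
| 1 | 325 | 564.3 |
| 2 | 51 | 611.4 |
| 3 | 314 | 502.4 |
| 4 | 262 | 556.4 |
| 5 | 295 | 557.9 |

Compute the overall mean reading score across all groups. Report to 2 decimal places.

547.47

N = 1247; weights Wₕ = Nₕ/N = (0.2606, 0.0409, 0.2518, 0.2101, 0.2366).
x̄_st = Σ Wₕ·x̄ₕ = 0.2606·564.3 + 0.0409·611.4 + 0.2518·502.4 + 0.2101·556.4 + 0.2366·557.9 ≈ 547.4658...
→ 547.47.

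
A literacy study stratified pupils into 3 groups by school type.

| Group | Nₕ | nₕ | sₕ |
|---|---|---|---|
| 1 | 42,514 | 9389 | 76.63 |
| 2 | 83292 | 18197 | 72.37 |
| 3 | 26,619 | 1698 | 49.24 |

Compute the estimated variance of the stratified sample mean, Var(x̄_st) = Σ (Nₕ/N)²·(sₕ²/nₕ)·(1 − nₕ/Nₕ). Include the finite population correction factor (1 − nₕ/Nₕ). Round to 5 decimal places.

N = 152425; Wₕ = Nₕ/N.
group 1: (42514/152425)²·76.63²/9389·(1 − 9389/42514) = 0.03791000
group 2: (83292/152425)²·72.37²/18197·(1 − 18197/83292) = 0.06716699
group 3: (26619/152425)²·49.24²/1698·(1 − 1698/26619) = 0.04077023
Sum = 0.14584722 → 0.14585.

0.14585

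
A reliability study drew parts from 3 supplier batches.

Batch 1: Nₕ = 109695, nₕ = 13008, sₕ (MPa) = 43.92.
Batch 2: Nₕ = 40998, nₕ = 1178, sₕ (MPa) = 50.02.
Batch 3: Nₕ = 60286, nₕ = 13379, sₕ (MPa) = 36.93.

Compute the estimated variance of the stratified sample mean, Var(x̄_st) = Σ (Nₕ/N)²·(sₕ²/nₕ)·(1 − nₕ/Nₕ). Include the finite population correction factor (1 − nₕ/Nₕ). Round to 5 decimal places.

N = 210979; Wₕ = Nₕ/N.
batch 1: (109695/210979)²·43.92²/13008·(1 − 13008/109695) = 0.03533382
batch 2: (40998/210979)²·50.02²/1178·(1 − 1178/40998) = 0.07789822
batch 3: (60286/210979)²·36.93²/13379·(1 − 13379/60286) = 0.00647606
Sum = 0.11970810 → 0.11971.

0.11971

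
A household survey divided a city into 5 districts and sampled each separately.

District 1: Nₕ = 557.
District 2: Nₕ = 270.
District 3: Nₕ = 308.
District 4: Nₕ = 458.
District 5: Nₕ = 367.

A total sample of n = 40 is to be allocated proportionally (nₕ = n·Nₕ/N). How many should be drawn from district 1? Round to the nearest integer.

Share of district 1 = 557/1960 = 0.28418.
Allocate 40 × 0.28418 = 11.367... → 11.

11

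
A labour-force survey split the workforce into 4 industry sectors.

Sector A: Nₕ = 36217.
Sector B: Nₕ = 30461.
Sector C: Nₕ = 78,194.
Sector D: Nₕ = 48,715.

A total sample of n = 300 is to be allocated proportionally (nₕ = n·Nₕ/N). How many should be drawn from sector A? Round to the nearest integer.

N = 36217 + 30461 + 78194 + 48715 = 193587.
n_A = 300·36217/193587 = 56.125... → 56.

56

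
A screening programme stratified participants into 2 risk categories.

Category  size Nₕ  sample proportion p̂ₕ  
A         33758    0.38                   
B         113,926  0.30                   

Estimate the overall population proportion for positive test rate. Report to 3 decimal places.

0.318

Wₕ = Nₕ/N with N = 147684: 0.2286, 0.7714.
p̂_st = 0.2286·0.38 + 0.7714·0.30 ≈ 0.31829... → 0.318.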